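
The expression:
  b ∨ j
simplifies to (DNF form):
b ∨ j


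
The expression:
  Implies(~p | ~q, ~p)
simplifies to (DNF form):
q | ~p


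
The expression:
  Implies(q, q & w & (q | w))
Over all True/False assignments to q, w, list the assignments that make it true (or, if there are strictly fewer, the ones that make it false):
is false only for:
  q=True, w=False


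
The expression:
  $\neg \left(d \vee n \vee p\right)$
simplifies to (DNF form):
$\neg d \wedge \neg n \wedge \neg p$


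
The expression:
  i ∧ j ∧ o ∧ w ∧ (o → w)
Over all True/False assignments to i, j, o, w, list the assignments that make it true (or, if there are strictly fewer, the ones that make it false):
is true only for:
  i=True, j=True, o=True, w=True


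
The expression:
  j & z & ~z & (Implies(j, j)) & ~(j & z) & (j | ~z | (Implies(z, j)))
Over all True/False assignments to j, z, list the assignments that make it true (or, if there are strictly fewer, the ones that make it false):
is never true.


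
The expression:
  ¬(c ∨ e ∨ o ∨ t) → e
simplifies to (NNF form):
c ∨ e ∨ o ∨ t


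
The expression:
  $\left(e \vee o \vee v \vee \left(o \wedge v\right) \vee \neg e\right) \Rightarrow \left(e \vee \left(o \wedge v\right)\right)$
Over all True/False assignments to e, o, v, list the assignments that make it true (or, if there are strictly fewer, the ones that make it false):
is false only for:
  e=False, o=False, v=False;
  e=False, o=False, v=True;
  e=False, o=True, v=False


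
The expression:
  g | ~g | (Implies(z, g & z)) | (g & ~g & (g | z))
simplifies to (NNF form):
True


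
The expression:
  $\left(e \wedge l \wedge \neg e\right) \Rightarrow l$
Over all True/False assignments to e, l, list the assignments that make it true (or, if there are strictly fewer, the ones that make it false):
is always true.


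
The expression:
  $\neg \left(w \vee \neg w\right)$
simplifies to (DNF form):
$\text{False}$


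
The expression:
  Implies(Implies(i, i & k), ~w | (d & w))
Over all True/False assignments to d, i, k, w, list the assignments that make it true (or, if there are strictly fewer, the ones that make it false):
is false only for:
  d=False, i=False, k=False, w=True;
  d=False, i=False, k=True, w=True;
  d=False, i=True, k=True, w=True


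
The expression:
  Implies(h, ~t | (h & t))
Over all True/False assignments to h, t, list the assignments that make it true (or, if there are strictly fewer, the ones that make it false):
is always true.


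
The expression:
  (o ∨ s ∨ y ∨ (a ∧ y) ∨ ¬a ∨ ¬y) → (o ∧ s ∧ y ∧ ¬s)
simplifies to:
False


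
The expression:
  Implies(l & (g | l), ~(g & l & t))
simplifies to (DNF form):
~g | ~l | ~t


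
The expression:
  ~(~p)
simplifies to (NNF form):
p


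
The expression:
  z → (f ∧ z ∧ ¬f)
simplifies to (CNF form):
¬z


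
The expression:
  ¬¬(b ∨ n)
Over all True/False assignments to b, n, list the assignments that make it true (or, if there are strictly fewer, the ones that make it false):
is false only for:
  b=False, n=False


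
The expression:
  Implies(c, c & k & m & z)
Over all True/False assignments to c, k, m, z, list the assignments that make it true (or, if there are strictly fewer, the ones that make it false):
is false only for:
  c=True, k=False, m=False, z=False;
  c=True, k=False, m=False, z=True;
  c=True, k=False, m=True, z=False;
  c=True, k=False, m=True, z=True;
  c=True, k=True, m=False, z=False;
  c=True, k=True, m=False, z=True;
  c=True, k=True, m=True, z=False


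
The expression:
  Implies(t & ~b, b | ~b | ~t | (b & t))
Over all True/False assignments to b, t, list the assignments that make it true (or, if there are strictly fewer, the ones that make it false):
is always true.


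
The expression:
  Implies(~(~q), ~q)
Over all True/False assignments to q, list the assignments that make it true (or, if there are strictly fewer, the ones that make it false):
is true only for:
  q=False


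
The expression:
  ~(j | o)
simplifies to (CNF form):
~j & ~o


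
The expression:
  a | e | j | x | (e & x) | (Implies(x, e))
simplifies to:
True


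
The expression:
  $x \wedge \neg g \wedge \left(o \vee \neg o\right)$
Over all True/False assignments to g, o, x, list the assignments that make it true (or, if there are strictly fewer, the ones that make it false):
is true only for:
  g=False, o=False, x=True;
  g=False, o=True, x=True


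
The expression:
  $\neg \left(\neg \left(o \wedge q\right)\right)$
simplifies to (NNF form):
$o \wedge q$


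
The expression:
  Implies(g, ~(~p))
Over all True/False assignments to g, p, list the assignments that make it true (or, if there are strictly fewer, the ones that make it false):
is false only for:
  g=True, p=False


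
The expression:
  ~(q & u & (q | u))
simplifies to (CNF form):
~q | ~u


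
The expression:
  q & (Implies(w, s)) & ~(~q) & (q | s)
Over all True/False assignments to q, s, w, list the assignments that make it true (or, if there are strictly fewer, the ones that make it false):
is true only for:
  q=True, s=False, w=False;
  q=True, s=True, w=False;
  q=True, s=True, w=True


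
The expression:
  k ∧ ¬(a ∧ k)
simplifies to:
k ∧ ¬a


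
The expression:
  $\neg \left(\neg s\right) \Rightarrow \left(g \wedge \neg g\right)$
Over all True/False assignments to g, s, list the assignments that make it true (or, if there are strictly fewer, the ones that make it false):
is true only for:
  g=False, s=False;
  g=True, s=False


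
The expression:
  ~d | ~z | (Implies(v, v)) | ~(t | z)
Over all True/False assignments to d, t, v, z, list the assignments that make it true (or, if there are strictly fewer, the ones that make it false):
is always true.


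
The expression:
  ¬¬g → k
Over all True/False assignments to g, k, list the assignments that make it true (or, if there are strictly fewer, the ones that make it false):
is false only for:
  g=True, k=False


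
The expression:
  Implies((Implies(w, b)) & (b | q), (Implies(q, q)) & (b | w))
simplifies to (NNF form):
b | w | ~q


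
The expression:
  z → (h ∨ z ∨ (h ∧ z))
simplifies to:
True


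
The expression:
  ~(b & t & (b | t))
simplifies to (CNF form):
~b | ~t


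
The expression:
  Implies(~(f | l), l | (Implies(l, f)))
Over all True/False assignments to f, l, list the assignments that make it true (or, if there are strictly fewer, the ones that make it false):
is always true.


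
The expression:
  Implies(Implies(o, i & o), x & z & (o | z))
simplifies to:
(x & z) | (o & ~i)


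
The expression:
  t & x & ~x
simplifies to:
False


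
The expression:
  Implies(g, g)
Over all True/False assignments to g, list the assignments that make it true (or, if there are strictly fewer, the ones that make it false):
is always true.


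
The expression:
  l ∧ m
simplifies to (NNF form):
l ∧ m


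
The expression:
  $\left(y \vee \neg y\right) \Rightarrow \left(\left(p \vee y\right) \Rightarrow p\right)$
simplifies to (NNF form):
$p \vee \neg y$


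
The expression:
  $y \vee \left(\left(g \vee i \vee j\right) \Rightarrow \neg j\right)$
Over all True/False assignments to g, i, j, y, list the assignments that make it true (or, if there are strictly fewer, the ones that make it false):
is false only for:
  g=False, i=False, j=True, y=False;
  g=False, i=True, j=True, y=False;
  g=True, i=False, j=True, y=False;
  g=True, i=True, j=True, y=False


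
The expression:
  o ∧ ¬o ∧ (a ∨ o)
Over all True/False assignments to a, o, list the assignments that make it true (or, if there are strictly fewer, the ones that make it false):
is never true.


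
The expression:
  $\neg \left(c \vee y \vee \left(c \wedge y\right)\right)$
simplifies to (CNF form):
$\neg c \wedge \neg y$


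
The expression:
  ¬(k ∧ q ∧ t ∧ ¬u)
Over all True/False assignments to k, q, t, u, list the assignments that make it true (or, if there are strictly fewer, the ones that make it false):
is false only for:
  k=True, q=True, t=True, u=False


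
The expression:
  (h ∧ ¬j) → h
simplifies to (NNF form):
True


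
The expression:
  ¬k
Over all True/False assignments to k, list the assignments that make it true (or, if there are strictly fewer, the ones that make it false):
is true only for:
  k=False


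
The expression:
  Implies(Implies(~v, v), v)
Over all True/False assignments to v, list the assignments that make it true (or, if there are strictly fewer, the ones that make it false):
is always true.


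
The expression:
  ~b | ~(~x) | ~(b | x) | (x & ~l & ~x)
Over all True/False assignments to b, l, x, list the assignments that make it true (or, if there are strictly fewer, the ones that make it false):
is false only for:
  b=True, l=False, x=False;
  b=True, l=True, x=False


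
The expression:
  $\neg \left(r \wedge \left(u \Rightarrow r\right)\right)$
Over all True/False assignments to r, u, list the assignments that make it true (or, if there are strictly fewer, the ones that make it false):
is true only for:
  r=False, u=False;
  r=False, u=True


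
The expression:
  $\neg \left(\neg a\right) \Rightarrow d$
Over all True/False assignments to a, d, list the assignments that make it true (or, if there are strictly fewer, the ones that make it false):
is false only for:
  a=True, d=False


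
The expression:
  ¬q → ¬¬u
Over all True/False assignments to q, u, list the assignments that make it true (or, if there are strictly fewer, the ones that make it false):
is false only for:
  q=False, u=False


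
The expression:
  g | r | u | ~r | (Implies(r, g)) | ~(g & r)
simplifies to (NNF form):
True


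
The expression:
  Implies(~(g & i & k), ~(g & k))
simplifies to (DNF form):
i | ~g | ~k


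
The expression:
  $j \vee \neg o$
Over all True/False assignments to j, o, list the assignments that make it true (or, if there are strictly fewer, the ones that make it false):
is false only for:
  j=False, o=True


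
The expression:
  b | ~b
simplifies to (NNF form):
True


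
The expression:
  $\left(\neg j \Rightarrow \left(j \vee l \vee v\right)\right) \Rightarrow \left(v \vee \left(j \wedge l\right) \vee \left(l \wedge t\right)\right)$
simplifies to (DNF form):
$v \vee \left(j \wedge l\right) \vee \left(t \wedge \neg j\right) \vee \left(\neg j \wedge \neg l\right)$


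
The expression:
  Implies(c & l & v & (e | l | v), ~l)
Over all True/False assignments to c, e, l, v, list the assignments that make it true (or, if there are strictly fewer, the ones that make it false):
is false only for:
  c=True, e=False, l=True, v=True;
  c=True, e=True, l=True, v=True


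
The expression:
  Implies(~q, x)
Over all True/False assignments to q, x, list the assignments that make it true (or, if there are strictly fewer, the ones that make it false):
is false only for:
  q=False, x=False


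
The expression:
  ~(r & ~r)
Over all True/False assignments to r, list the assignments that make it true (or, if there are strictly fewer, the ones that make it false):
is always true.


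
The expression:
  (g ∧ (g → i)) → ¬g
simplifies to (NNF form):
¬g ∨ ¬i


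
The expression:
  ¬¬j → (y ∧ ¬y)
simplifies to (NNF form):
¬j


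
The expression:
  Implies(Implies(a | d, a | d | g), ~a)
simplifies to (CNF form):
~a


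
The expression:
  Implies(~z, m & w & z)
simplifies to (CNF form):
z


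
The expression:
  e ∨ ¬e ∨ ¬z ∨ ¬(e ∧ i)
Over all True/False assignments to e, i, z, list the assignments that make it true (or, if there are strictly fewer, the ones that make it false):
is always true.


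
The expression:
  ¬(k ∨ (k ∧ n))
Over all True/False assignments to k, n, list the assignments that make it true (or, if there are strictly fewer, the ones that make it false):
is true only for:
  k=False, n=False;
  k=False, n=True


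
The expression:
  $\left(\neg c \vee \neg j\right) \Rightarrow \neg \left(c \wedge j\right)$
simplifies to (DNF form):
$\text{True}$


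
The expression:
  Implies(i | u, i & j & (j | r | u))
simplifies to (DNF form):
(i & j) | (~i & ~u)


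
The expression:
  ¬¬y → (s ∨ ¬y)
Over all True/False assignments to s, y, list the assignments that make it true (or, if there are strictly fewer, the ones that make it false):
is false only for:
  s=False, y=True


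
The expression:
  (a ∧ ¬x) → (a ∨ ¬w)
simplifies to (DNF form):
True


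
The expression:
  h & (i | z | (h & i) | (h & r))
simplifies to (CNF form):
h & (i | r | z)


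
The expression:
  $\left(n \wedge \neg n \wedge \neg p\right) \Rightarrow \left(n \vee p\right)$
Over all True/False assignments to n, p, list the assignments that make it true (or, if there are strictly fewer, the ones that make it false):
is always true.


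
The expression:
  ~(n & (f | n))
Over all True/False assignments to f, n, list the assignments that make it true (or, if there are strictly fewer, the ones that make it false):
is true only for:
  f=False, n=False;
  f=True, n=False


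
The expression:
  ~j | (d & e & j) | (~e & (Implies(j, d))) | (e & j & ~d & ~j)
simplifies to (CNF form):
d | ~j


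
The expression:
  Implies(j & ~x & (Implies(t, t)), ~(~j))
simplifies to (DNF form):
True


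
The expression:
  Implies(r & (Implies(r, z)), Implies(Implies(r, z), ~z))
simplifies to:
~r | ~z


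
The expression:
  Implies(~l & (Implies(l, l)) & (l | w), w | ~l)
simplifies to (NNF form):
True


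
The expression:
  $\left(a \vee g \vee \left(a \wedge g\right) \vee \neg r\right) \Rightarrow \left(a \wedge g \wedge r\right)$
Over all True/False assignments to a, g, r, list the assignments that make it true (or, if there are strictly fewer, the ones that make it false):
is true only for:
  a=False, g=False, r=True;
  a=True, g=True, r=True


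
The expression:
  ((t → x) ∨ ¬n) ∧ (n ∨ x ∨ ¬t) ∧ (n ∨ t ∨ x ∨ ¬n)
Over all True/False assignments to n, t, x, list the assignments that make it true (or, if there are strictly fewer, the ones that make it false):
is false only for:
  n=False, t=True, x=False;
  n=True, t=True, x=False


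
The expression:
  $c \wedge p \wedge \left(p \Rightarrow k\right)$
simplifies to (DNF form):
$c \wedge k \wedge p$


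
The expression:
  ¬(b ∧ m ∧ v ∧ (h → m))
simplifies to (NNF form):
¬b ∨ ¬m ∨ ¬v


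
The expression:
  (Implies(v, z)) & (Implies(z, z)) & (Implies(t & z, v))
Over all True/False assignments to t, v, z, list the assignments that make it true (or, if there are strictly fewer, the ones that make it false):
is false only for:
  t=False, v=True, z=False;
  t=True, v=False, z=True;
  t=True, v=True, z=False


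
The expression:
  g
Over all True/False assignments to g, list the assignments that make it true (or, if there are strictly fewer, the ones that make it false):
is true only for:
  g=True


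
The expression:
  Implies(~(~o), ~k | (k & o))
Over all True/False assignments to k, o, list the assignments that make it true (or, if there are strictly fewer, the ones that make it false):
is always true.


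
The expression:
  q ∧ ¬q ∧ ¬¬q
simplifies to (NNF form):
False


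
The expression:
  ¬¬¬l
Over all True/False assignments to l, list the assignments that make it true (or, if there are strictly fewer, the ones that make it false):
is true only for:
  l=False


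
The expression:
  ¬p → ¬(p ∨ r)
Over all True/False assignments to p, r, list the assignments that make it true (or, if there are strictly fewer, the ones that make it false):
is false only for:
  p=False, r=True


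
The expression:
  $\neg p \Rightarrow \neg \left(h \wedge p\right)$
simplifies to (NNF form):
$\text{True}$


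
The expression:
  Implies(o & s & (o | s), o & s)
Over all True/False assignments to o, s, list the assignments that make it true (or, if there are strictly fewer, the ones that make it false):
is always true.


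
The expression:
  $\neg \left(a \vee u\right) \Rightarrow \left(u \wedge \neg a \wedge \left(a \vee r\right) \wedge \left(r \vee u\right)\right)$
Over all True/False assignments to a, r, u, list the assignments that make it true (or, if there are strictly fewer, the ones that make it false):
is false only for:
  a=False, r=False, u=False;
  a=False, r=True, u=False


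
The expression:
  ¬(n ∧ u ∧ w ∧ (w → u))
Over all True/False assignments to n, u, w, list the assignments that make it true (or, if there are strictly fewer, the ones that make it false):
is false only for:
  n=True, u=True, w=True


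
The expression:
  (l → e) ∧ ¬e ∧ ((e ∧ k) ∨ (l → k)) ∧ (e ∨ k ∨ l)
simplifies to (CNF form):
k ∧ ¬e ∧ ¬l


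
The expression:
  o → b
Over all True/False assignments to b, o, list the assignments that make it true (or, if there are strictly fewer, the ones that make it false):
is false only for:
  b=False, o=True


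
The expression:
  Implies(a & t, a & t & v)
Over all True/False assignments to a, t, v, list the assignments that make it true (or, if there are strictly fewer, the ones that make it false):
is false only for:
  a=True, t=True, v=False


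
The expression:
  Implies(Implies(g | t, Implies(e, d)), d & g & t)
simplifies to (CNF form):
(d | e) & (g | t) & (g | ~d) & (t | ~d)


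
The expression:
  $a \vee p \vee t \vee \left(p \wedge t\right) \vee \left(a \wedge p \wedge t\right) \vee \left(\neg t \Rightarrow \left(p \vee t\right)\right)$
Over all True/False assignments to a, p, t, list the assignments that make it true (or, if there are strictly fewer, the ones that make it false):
is false only for:
  a=False, p=False, t=False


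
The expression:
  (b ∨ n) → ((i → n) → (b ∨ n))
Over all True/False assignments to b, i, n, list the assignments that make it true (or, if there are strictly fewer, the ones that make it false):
is always true.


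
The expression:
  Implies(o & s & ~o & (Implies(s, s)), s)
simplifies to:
True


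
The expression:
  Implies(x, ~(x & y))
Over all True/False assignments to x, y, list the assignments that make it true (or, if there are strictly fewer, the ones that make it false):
is false only for:
  x=True, y=True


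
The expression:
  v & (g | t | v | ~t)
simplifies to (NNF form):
v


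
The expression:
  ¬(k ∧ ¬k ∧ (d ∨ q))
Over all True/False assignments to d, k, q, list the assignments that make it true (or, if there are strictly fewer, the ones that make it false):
is always true.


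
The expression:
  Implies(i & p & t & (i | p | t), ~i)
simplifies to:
~i | ~p | ~t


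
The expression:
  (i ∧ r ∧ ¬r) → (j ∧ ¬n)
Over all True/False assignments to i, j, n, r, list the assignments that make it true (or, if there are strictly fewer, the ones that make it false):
is always true.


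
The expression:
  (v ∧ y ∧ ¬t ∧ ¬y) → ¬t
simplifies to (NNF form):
True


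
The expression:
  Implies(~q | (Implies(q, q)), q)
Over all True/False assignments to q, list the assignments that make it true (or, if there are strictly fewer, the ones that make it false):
is true only for:
  q=True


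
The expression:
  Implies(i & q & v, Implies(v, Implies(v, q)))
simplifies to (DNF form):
True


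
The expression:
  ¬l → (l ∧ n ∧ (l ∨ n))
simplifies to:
l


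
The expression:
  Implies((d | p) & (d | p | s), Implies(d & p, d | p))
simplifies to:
True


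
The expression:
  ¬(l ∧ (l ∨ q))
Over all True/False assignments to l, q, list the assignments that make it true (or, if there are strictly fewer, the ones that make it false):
is true only for:
  l=False, q=False;
  l=False, q=True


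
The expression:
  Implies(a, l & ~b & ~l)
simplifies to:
~a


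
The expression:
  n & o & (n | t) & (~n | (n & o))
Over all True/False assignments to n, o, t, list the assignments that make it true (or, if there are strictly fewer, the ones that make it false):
is true only for:
  n=True, o=True, t=False;
  n=True, o=True, t=True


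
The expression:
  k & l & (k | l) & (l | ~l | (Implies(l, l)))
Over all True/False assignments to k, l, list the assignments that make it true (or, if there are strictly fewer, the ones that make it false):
is true only for:
  k=True, l=True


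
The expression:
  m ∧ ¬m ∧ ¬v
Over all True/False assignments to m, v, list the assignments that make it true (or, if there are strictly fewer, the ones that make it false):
is never true.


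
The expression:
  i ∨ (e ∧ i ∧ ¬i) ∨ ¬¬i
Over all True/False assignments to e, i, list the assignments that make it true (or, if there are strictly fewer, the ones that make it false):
is true only for:
  e=False, i=True;
  e=True, i=True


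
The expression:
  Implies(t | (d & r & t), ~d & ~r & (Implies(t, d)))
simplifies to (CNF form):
~t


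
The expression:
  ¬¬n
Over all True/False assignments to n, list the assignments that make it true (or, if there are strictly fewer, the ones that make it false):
is true only for:
  n=True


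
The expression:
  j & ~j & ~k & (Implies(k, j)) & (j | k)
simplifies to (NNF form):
False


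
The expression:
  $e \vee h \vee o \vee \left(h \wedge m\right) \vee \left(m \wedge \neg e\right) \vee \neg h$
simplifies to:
$\text{True}$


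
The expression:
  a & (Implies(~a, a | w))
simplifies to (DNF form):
a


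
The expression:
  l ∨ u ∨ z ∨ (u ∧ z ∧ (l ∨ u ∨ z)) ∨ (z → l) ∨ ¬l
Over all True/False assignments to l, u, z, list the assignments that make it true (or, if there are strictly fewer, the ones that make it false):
is always true.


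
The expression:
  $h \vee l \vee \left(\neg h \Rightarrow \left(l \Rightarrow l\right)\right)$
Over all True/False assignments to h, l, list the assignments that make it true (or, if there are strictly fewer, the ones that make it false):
is always true.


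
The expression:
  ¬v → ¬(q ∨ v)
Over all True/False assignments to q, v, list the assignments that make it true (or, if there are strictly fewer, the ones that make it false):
is false only for:
  q=True, v=False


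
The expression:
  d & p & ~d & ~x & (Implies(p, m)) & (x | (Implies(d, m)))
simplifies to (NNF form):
False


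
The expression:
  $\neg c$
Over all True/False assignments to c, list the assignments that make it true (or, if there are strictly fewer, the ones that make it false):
is true only for:
  c=False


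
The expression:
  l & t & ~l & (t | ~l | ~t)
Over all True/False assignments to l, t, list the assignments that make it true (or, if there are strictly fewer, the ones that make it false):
is never true.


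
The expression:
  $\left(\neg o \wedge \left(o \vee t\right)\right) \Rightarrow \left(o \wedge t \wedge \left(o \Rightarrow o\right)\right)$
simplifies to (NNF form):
$o \vee \neg t$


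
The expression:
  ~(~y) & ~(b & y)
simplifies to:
y & ~b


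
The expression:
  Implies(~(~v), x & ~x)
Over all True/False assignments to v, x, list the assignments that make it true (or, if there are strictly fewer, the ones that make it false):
is true only for:
  v=False, x=False;
  v=False, x=True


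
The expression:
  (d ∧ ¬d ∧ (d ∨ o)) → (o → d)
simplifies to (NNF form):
True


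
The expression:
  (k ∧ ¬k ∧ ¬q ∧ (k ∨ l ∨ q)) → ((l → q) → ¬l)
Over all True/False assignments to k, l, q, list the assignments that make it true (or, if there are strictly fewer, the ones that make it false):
is always true.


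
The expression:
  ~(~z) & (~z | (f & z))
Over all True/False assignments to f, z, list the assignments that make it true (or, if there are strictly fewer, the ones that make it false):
is true only for:
  f=True, z=True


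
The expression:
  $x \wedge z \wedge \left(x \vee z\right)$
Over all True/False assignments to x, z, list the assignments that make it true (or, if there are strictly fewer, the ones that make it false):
is true only for:
  x=True, z=True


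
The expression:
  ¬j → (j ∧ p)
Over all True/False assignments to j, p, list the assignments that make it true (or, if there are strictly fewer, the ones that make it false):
is true only for:
  j=True, p=False;
  j=True, p=True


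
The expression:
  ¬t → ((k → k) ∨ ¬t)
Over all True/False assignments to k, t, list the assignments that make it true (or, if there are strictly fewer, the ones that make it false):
is always true.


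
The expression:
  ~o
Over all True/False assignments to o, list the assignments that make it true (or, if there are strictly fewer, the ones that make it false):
is true only for:
  o=False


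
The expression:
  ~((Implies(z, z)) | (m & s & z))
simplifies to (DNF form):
False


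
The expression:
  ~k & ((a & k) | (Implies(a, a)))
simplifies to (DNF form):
~k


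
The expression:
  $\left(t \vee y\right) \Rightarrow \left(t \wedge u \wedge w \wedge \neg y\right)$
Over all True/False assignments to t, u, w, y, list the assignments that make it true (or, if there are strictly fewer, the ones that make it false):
is true only for:
  t=False, u=False, w=False, y=False;
  t=False, u=False, w=True, y=False;
  t=False, u=True, w=False, y=False;
  t=False, u=True, w=True, y=False;
  t=True, u=True, w=True, y=False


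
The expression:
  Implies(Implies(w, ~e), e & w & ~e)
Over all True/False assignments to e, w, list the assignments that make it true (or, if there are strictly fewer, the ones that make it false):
is true only for:
  e=True, w=True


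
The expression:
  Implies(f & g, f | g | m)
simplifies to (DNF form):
True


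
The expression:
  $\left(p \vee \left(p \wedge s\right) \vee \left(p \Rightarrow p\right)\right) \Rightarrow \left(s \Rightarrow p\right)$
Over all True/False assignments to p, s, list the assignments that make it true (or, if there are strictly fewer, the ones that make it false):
is false only for:
  p=False, s=True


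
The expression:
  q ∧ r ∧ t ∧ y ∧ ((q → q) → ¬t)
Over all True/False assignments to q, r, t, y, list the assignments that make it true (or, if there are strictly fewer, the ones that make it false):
is never true.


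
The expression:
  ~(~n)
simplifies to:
n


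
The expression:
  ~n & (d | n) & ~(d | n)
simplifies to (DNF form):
False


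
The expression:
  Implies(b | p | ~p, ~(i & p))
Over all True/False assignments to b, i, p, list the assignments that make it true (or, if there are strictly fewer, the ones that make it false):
is false only for:
  b=False, i=True, p=True;
  b=True, i=True, p=True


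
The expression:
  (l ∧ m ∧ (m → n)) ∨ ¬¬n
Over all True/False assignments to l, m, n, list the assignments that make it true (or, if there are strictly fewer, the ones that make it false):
is true only for:
  l=False, m=False, n=True;
  l=False, m=True, n=True;
  l=True, m=False, n=True;
  l=True, m=True, n=True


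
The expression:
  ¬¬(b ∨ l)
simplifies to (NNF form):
b ∨ l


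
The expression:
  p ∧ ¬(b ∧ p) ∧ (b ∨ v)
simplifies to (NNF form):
p ∧ v ∧ ¬b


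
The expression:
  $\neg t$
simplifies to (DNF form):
$\neg t$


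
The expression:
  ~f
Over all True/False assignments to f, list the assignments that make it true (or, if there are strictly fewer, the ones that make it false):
is true only for:
  f=False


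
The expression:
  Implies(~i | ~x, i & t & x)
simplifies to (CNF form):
i & x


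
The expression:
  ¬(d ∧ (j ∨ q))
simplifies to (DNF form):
(¬j ∧ ¬q) ∨ ¬d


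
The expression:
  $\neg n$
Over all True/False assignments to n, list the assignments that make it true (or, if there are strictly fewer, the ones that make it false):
is true only for:
  n=False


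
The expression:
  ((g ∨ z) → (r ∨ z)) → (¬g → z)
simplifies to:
g ∨ z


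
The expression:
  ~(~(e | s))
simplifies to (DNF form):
e | s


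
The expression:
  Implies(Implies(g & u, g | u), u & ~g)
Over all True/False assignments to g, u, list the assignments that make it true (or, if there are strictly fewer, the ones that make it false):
is true only for:
  g=False, u=True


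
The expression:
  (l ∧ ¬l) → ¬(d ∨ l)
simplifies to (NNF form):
True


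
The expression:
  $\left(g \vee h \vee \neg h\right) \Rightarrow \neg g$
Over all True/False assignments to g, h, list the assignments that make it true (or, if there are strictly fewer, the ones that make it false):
is true only for:
  g=False, h=False;
  g=False, h=True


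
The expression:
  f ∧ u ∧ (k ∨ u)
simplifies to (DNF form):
f ∧ u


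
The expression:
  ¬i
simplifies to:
¬i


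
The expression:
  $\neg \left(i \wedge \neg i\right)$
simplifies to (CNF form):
$\text{True}$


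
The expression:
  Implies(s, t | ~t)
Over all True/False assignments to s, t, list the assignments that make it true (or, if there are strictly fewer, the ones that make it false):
is always true.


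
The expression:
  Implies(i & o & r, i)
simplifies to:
True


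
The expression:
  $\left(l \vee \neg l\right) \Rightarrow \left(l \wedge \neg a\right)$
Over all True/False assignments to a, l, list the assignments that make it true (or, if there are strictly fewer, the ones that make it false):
is true only for:
  a=False, l=True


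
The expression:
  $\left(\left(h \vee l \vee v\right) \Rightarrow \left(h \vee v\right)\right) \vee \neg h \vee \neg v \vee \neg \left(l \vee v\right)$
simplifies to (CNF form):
$\text{True}$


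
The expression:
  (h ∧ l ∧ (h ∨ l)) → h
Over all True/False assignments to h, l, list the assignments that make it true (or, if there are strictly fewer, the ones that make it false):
is always true.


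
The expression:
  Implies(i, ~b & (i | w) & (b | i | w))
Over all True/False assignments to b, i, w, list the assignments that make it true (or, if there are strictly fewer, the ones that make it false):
is false only for:
  b=True, i=True, w=False;
  b=True, i=True, w=True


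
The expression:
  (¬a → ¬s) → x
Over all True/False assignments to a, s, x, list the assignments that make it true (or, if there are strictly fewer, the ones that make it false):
is false only for:
  a=False, s=False, x=False;
  a=True, s=False, x=False;
  a=True, s=True, x=False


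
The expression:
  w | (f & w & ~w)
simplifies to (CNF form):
w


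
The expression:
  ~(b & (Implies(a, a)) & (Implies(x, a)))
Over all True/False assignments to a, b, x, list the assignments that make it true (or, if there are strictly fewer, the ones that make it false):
is false only for:
  a=False, b=True, x=False;
  a=True, b=True, x=False;
  a=True, b=True, x=True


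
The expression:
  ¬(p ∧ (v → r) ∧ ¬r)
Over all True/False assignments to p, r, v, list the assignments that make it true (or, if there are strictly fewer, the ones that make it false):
is false only for:
  p=True, r=False, v=False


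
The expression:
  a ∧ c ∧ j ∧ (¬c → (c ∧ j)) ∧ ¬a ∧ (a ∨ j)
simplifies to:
False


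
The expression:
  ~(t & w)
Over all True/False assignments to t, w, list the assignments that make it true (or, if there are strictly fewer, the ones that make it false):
is false only for:
  t=True, w=True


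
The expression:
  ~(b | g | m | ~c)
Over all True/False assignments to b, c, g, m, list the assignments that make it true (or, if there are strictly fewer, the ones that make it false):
is true only for:
  b=False, c=True, g=False, m=False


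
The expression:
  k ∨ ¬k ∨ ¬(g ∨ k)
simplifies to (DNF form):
True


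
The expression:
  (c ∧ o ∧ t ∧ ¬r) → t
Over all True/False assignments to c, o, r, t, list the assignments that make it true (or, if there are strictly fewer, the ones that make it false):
is always true.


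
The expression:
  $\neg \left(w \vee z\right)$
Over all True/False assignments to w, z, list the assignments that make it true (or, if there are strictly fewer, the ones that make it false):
is true only for:
  w=False, z=False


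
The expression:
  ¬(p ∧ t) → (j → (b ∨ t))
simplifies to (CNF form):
b ∨ t ∨ ¬j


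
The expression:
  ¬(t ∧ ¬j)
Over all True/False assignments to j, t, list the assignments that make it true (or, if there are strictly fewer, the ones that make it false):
is false only for:
  j=False, t=True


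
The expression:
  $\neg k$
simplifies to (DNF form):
$\neg k$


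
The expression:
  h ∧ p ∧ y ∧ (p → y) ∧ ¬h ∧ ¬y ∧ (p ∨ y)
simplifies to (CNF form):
False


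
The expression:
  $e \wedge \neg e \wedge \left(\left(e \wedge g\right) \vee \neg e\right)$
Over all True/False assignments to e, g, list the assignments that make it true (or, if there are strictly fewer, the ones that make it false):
is never true.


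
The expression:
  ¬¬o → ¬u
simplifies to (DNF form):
¬o ∨ ¬u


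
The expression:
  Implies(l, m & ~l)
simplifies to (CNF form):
~l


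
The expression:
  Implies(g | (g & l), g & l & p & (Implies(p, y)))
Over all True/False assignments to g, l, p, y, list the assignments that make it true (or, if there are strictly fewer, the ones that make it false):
is false only for:
  g=True, l=False, p=False, y=False;
  g=True, l=False, p=False, y=True;
  g=True, l=False, p=True, y=False;
  g=True, l=False, p=True, y=True;
  g=True, l=True, p=False, y=False;
  g=True, l=True, p=False, y=True;
  g=True, l=True, p=True, y=False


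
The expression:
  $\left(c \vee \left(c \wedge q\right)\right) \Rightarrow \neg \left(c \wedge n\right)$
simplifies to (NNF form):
$\neg c \vee \neg n$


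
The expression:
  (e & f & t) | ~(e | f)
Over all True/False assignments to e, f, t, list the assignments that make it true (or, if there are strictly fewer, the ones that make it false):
is true only for:
  e=False, f=False, t=False;
  e=False, f=False, t=True;
  e=True, f=True, t=True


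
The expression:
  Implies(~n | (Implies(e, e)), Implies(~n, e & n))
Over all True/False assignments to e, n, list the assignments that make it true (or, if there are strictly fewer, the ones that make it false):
is true only for:
  e=False, n=True;
  e=True, n=True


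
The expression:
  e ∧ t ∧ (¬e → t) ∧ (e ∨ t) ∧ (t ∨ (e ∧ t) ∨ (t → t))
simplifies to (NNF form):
e ∧ t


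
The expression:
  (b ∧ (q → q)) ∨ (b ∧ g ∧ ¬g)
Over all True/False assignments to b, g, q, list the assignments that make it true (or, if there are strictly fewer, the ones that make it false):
is true only for:
  b=True, g=False, q=False;
  b=True, g=False, q=True;
  b=True, g=True, q=False;
  b=True, g=True, q=True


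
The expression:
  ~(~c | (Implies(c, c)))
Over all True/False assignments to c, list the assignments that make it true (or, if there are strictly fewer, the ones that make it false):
is never true.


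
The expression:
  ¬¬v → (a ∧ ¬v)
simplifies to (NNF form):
¬v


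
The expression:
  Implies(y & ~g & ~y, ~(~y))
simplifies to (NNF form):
True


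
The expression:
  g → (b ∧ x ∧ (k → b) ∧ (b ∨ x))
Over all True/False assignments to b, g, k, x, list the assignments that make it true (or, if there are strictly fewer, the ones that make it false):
is false only for:
  b=False, g=True, k=False, x=False;
  b=False, g=True, k=False, x=True;
  b=False, g=True, k=True, x=False;
  b=False, g=True, k=True, x=True;
  b=True, g=True, k=False, x=False;
  b=True, g=True, k=True, x=False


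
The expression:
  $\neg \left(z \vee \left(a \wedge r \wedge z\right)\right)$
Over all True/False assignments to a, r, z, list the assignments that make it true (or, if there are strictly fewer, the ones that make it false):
is true only for:
  a=False, r=False, z=False;
  a=False, r=True, z=False;
  a=True, r=False, z=False;
  a=True, r=True, z=False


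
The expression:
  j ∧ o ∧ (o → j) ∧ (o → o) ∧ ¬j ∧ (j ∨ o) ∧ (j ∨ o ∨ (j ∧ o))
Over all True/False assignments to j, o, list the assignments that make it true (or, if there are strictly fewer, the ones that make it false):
is never true.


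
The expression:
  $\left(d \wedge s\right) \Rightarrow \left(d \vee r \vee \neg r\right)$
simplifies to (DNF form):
$\text{True}$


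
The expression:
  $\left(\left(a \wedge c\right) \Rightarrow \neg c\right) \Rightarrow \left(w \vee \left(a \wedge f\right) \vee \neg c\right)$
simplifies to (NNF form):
$a \vee w \vee \neg c$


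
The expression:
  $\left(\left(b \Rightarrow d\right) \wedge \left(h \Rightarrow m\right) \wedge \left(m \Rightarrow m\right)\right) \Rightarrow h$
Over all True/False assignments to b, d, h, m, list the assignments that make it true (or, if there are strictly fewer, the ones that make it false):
is false only for:
  b=False, d=False, h=False, m=False;
  b=False, d=False, h=False, m=True;
  b=False, d=True, h=False, m=False;
  b=False, d=True, h=False, m=True;
  b=True, d=True, h=False, m=False;
  b=True, d=True, h=False, m=True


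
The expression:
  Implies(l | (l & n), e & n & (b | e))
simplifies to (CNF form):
(e | ~l) & (n | ~l)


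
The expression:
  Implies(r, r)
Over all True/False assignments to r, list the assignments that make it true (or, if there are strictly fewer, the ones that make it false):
is always true.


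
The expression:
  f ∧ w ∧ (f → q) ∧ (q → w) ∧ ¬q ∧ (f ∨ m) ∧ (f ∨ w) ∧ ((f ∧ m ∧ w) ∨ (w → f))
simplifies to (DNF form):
False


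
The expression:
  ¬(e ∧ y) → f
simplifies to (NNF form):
f ∨ (e ∧ y)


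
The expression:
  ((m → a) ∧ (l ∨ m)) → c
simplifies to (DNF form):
c ∨ (m ∧ ¬a) ∨ (¬l ∧ ¬m)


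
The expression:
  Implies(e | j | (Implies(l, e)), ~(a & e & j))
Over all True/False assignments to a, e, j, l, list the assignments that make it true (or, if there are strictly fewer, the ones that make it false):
is false only for:
  a=True, e=True, j=True, l=False;
  a=True, e=True, j=True, l=True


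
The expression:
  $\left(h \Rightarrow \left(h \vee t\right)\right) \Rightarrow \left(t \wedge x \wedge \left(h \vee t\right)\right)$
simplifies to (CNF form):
$t \wedge x$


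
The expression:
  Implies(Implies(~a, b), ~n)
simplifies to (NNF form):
~n | (~a & ~b)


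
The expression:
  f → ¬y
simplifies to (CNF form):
¬f ∨ ¬y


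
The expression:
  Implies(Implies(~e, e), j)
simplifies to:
j | ~e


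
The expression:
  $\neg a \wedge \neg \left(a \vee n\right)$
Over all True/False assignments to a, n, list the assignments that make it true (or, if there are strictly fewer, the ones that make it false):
is true only for:
  a=False, n=False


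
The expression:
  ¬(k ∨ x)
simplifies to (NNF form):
¬k ∧ ¬x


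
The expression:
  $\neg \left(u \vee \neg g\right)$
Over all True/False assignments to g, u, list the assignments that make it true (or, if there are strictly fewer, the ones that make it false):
is true only for:
  g=True, u=False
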